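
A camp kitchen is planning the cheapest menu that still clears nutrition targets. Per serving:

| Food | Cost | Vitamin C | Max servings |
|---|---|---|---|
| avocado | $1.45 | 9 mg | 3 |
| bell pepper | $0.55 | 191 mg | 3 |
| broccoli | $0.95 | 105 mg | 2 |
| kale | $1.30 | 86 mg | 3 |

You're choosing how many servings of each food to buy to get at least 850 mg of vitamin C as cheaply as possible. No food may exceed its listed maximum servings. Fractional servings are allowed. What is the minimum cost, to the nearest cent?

$4.56

Cost per mg of vitamin C: bell pepper $0.0029, broccoli $0.0090, kale $0.0151, avocado $0.1611.
Take 3 servings of bell pepper: +573.0 mg vitamin C for $1.65 (total $1.65, still need 277.0 mg).
Take 2 servings of broccoli: +210.0 mg vitamin C for $1.90 (total $3.55, still need 67.0 mg).
Take 0.7791 servings of kale: +67.0 mg vitamin C for $1.01 (total $4.56, still need 0.0 mg).
Greedy by cheapest-per-mg is optimal for a single linear constraint, so the minimum cost is $4.56.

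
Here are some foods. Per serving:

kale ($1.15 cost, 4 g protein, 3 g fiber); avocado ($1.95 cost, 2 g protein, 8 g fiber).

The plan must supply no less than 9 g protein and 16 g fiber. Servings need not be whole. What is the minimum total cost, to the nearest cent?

$4.54

kale only: max(9/4, 16/3) = 5.333 servings → $6.13.
avocado only: max(9/2, 16/8) = 4.5 servings → $8.78.
kale + avocado with both tight: 1.538 servings and 1.423 servings → $4.54.
So the least-cost plan costs $4.54.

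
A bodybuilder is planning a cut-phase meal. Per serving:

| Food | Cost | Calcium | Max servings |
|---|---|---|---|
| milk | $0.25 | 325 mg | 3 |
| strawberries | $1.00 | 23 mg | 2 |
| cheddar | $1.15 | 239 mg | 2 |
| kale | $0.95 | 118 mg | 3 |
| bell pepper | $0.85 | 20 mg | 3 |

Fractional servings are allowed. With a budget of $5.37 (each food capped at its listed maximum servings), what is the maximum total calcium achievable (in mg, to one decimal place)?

1741.2 mg

Calcium per dollar: milk 1300, cheddar 207.8, kale 124.2, bell pepper 23.53, strawberries 23.
Take 3 servings of milk: spends $0.75, +975.0 mg calcium (running total 975.0 mg).
Take 2 servings of cheddar: spends $2.30, +478.0 mg calcium (running total 1453.0 mg).
Take 2.442 servings of kale: spends $2.32, +288.2 mg calcium (running total 1741.2 mg).
Filling greedily by calcium-per-dollar is optimal for one linear limit, giving 1741.2 mg.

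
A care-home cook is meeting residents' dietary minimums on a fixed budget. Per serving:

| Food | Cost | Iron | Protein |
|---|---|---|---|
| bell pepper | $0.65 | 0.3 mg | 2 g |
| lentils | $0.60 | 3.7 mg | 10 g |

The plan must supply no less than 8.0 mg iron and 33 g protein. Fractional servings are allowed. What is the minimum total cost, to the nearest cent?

An LP optimum is at a vertex; with two nutrient constraints at most two foods are used. Check each candidate.
bell pepper only: max(8.0/0.3, 33/2) = 26.67 servings → $17.33.
lentils only: max(8.0/3.7, 33/10) = 3.3 servings → $1.98.
bell pepper + lentils with both tight: 9.568 servings and 1.386 servings → $7.05.
The minimum over all feasible corners is $1.98.

$1.98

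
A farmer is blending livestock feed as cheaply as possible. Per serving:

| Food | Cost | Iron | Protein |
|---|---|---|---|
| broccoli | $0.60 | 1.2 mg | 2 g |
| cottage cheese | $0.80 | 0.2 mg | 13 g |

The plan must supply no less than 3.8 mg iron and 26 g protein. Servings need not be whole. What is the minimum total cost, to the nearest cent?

$2.99

With two linear requirements the optimum uses one or two foods; enumerate the corners.
broccoli only: max(3.8/1.2, 26/2) = 13 servings → $7.80.
cottage cheese only: max(3.8/0.2, 26/13) = 19 servings → $15.20.
broccoli + cottage cheese with both tight: 2.908 servings and 1.553 servings → $2.99.
The minimum over all feasible corners is $2.99.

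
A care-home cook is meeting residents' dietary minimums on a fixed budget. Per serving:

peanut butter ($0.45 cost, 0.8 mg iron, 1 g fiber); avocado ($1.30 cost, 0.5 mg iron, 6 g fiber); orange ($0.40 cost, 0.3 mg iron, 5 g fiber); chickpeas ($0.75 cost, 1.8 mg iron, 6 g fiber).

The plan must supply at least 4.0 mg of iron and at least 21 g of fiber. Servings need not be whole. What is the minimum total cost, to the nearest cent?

$2.19

Minimising a linear cost over {iron ≥ 4.0, fiber ≥ 21, servings ≥ 0} — the optimum is at a vertex, using one or two foods.
peanut butter only: max(4.0/0.8, 21/1) = 21 servings → $9.45.
avocado only: max(4.0/0.5, 21/6) = 8 servings → $10.40.
orange only: max(4.0/0.3, 21/5) = 13.33 servings → $5.33.
chickpeas only: max(4.0/1.8, 21/6) = 3.5 servings → $2.62.
peanut butter + avocado with both tight: 3.14 servings and 2.977 servings → $5.28.
peanut butter + orange with both tight: 3.703 servings and 3.459 servings → $3.05.
peanut butter + chickpeas: intersection lies outside the first quadrant.
avocado + orange: the both-tight solution has a negative serving — not a feasible corner.
avocado + chickpeas with both tight: 1.769 servings and 1.731 servings → $3.60.
orange + chickpeas with both tight: 1.917 servings and 1.903 servings → $2.19.
Cheapest feasible corner: $2.19.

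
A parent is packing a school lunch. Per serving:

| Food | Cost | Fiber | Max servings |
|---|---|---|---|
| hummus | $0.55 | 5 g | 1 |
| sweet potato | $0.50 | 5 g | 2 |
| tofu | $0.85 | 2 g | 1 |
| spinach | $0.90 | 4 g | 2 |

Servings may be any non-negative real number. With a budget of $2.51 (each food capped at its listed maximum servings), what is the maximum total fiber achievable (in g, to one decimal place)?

19.3 g

Fiber per dollar: sweet potato 10, hummus 9.091, spinach 4.444, tofu 2.353.
Take 2 servings of sweet potato: spends $1.00, +10.0 g fiber (running total 10.0 g).
Take 1 serving of hummus: spends $0.55, +5.0 g fiber (running total 15.0 g).
Take 1.067 servings of spinach: spends $0.96, +4.3 g fiber (running total 19.3 g).
Greedy by best ratio exhausts the cost allowance optimally: 19.3 g.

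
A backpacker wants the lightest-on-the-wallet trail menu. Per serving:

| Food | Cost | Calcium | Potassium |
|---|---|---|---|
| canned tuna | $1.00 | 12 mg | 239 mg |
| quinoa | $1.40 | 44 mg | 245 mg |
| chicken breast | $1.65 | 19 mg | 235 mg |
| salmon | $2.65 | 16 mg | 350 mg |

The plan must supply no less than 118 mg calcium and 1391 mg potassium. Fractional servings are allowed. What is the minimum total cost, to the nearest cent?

Compare the cost at each extreme point of the feasible region.
canned tuna only: max(118/12, 1391/239) = 9.833 servings → $9.83.
quinoa only: max(118/44, 1391/245) = 5.678 servings → $7.95.
chicken breast only: max(118/19, 1391/235) = 6.211 servings → $10.25.
salmon only: max(118/16, 1391/350) = 7.375 servings → $19.54.
canned tuna + quinoa with both tight: 4.263 servings and 1.519 servings → $6.39.
canned tuna + chicken breast: the both-tight solution has a negative serving — not a feasible corner.
canned tuna + salmon: the both-tight solution has a negative serving — not a feasible corner.
quinoa + chicken breast with both tight: 0.2288 servings and 5.681 servings → $9.69.
quinoa + salmon with both tight: 1.659 servings and 2.813 servings → $9.78.
chicken breast + salmon: intersection lies outside the first quadrant.
The minimum over all feasible corners is $6.39.

$6.39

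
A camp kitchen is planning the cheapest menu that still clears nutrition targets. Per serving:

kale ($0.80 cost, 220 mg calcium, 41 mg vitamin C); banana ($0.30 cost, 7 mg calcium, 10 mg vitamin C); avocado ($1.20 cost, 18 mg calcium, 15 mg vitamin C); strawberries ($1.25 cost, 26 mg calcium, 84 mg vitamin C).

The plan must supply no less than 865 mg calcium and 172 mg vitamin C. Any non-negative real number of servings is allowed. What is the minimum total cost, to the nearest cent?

The cheapest plan sits at a corner of the feasible region — with two constraints it uses at most two foods.
kale only: max(865/220, 172/41) = 4.195 servings → $3.36.
banana only: max(865/7, 172/10) = 123.6 servings → $37.07.
avocado only: max(865/18, 172/15) = 48.06 servings → $57.67.
strawberries only: max(865/26, 172/84) = 33.27 servings → $41.59.
kale + banana with both tight: 3.892 servings and 1.242 servings → $3.49.
kale + avocado with both tight: 3.856 servings and 0.927 servings → $4.20.
kale + strawberries with both tight: 3.916 servings and 0.1364 servings → $3.30.
banana + avocado: intersection lies outside the first quadrant.
banana + strawberries: the both-tight solution has a negative serving — not a feasible corner.
avocado + strawberries with both targets exact would need a negative amount; discard.
The minimum over all feasible corners is $3.30.

$3.30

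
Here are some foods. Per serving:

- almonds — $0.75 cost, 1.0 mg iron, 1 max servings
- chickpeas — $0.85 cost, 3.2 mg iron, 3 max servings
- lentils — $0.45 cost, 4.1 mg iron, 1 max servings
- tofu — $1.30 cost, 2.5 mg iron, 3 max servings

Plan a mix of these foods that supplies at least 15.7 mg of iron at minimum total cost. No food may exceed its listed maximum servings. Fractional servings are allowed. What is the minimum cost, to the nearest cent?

Cost per mg of iron: lentils $0.1098, chickpeas $0.2656, tofu $0.5200, almonds $0.7500.
Take 1 serving of lentils: +4.1 mg iron for $0.45 (total $0.45, still need 11.6 mg).
Take 3 servings of chickpeas: +9.6 mg iron for $2.55 (total $3.00, still need 2.0 mg).
Take 0.8 servings of tofu: +2.0 mg iron for $1.04 (total $4.04, still need 0.0 mg).
Greedy by cheapest-per-mg is optimal for a single linear constraint, so the minimum cost is $4.04.

$4.04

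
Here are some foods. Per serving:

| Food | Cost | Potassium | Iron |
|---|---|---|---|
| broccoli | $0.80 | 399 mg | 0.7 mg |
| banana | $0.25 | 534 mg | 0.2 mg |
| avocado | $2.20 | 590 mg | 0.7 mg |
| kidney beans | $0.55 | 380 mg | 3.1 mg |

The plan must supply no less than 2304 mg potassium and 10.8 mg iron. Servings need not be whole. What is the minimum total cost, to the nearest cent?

$2.33

Check every corner: each single food scaled to meet both minima, and each pair solved so both constraints bind.
broccoli only: max(2304/399, 10.8/0.7) = 15.43 servings → $12.34.
banana only: max(2304/534, 10.8/0.2) = 54 servings → $13.50.
avocado only: max(2304/590, 10.8/0.7) = 15.43 servings → $33.94.
kidney beans only: max(2304/380, 10.8/3.1) = 6.063 servings → $3.33.
broccoli + banana with both targets exact would need a negative amount; discard.
broccoli + avocado with both targets exact would need a negative amount; discard.
broccoli + kidney beans with both tight: 3.129 servings and 2.777 servings → $4.03.
banana + avocado with both targets exact would need a negative amount; discard.
banana + kidney beans with both tight: 1.924 servings and 3.36 servings → $2.33.
avocado + kidney beans with both tight: 1.944 servings and 3.045 servings → $5.95.
The minimum over all feasible corners is $2.33.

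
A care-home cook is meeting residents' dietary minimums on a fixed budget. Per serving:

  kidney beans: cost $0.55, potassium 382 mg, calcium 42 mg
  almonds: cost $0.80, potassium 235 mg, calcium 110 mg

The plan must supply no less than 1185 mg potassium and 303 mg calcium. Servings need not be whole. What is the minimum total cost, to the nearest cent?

$2.65

Minimising a linear cost over {potassium ≥ 1185, calcium ≥ 303, servings ≥ 0} — the optimum is at a vertex, using one or two foods.
kidney beans only: max(1185/382, 303/42) = 7.214 servings → $3.97.
almonds only: max(1185/235, 303/110) = 5.043 servings → $4.03.
kidney beans + almonds with both tight: 1.84 servings and 2.052 servings → $2.65.
So the least-cost plan costs $2.65.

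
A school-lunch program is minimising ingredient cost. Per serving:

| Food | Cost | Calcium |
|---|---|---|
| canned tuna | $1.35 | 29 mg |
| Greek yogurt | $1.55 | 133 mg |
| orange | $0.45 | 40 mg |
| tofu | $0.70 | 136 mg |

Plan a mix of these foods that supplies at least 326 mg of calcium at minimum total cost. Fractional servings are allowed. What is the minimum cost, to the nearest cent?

$1.68

Cost per mg of calcium: tofu $0.0051, orange $0.0112, Greek yogurt $0.0117, canned tuna $0.0466.
With no serving limits, use only tofu: 326 mg / 136 mg = 2.397 servings × $0.70 = $1.68.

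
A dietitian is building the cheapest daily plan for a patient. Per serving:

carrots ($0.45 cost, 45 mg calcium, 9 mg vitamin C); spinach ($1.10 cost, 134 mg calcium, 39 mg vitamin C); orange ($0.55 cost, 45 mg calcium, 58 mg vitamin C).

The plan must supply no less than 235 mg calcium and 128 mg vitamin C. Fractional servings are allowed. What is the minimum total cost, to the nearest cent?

Minimising a linear cost over {calcium ≥ 235, vitamin C ≥ 128, servings ≥ 0} — the optimum is at a vertex, using one or two foods.
carrots only: max(235/45, 128/9) = 14.22 servings → $6.40.
spinach only: max(235/134, 128/39) = 3.282 servings → $3.61.
orange only: max(235/45, 128/58) = 5.222 servings → $2.87.
carrots + spinach: intersection lies outside the first quadrant.
carrots + orange with both tight: 3.569 servings and 1.653 servings → $2.52.
spinach + orange with both tight: 1.308 servings and 1.327 servings → $2.17.
Cheapest feasible corner: $2.17.

$2.17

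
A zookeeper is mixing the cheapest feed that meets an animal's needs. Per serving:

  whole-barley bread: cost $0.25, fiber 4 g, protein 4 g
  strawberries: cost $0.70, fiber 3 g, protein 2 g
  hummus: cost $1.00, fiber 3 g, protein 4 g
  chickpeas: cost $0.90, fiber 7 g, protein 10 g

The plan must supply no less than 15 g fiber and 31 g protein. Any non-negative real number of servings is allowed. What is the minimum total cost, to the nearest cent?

whole-barley bread only: max(15/4, 31/4) = 7.75 servings → $1.94.
strawberries only: max(15/3, 31/2) = 15.5 servings → $10.85.
hummus only: max(15/3, 31/4) = 7.75 servings → $7.75.
chickpeas only: max(15/7, 31/10) = 3.1 servings → $2.79.
whole-barley bread + strawberries: the both-tight solution has a negative serving — not a feasible corner.
whole-barley bread + hummus with both targets exact would need a negative amount; discard.
whole-barley bread + chickpeas: intersection lies outside the first quadrant.
strawberries + hummus with both targets exact would need a negative amount; discard.
strawberries + chickpeas: the both-tight solution has a negative serving — not a feasible corner.
hummus + chickpeas: the both-tight solution has a negative serving — not a feasible corner.
The minimum over all feasible corners is $1.94.

$1.94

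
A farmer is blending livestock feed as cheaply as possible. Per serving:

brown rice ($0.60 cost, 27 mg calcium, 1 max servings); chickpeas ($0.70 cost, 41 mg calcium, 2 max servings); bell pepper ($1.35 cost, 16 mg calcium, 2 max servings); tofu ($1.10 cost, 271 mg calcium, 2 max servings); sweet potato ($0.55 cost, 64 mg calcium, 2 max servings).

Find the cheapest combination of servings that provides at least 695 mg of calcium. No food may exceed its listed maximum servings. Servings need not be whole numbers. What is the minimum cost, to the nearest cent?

$3.73

Cost per mg of calcium: tofu $0.0041, sweet potato $0.0086, chickpeas $0.0171, brown rice $0.0222, bell pepper $0.0844.
Take 2 servings of tofu: +542.0 mg calcium for $2.20 (total $2.20, still need 153.0 mg).
Take 2 servings of sweet potato: +128.0 mg calcium for $1.10 (total $3.30, still need 25.0 mg).
Take 0.6098 servings of chickpeas: +25.0 mg calcium for $0.43 (total $3.73, still need 0.0 mg).
Greedy by cheapest-per-mg is optimal for a single linear constraint, so the minimum cost is $3.73.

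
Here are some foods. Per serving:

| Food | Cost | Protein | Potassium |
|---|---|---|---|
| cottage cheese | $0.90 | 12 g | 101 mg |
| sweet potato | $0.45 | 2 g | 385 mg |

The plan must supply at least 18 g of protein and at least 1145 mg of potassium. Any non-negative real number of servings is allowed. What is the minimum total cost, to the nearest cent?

$2.16

cottage cheese only: max(18/12, 1145/101) = 11.34 servings → $10.20.
sweet potato only: max(18/2, 1145/385) = 9 servings → $4.05.
cottage cheese + sweet potato with both tight: 1.05 servings and 2.699 servings → $2.16.
The minimum over all feasible corners is $2.16.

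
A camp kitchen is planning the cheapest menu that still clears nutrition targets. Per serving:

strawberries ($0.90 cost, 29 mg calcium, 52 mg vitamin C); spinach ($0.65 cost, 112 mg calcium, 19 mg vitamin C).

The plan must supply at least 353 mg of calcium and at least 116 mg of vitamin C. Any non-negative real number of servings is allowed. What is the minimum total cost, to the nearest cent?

strawberries only: max(353/29, 116/52) = 12.17 servings → $10.96.
spinach only: max(353/112, 116/19) = 6.105 servings → $3.97.
strawberries + spinach with both tight: 1.192 servings and 2.843 servings → $2.92.
Cheapest feasible corner: $2.92.

$2.92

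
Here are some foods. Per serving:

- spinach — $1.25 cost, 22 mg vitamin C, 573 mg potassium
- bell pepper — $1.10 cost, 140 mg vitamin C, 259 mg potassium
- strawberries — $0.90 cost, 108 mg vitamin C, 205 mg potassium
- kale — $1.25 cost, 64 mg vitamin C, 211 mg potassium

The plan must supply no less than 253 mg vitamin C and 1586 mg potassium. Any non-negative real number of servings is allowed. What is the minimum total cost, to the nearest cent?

$4.25

Check every corner: each single food scaled to meet both minima, and each pair solved so both constraints bind.
spinach only: max(253/22, 1586/573) = 11.5 servings → $14.38.
bell pepper only: max(253/140, 1586/259) = 6.124 servings → $6.74.
strawberries only: max(253/108, 1586/205) = 7.737 servings → $6.96.
kale only: max(253/64, 1586/211) = 7.517 servings → $9.40.
spinach + bell pepper with both tight: 2.1 servings and 1.477 servings → $4.25.
spinach + strawberries with both tight: 2.081 servings and 1.919 servings → $4.33.
spinach + kale with both tight: 1.502 servings and 3.437 servings → $6.17.
bell pepper + strawberries: the both-tight solution has a negative serving — not a feasible corner.
bell pepper + kale with both targets exact would need a negative amount; discard.
strawberries + kale: the both-tight solution has a negative serving — not a feasible corner.
So the least-cost plan costs $4.25.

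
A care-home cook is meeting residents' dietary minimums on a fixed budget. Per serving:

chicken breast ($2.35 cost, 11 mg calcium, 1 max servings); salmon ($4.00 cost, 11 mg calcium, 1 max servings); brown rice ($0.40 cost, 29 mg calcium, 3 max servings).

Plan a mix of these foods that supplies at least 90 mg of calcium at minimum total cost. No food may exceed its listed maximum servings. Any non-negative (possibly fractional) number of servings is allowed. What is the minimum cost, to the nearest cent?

$1.84

Cost per mg of calcium: brown rice $0.0138, chicken breast $0.2136, salmon $0.3636.
Take 3 servings of brown rice: +87.0 mg calcium for $1.20 (total $1.20, still need 3.0 mg).
Take 0.2727 servings of chicken breast: +3.0 mg calcium for $0.64 (total $1.84, still need 0.0 mg).
Filling from the cheapest source first is optimal under one linear minimum: $1.84.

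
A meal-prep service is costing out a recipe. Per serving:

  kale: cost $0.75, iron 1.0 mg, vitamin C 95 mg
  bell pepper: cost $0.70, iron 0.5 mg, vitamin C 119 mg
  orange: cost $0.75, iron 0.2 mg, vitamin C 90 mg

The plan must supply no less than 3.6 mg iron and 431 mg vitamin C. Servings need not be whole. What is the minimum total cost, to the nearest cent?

$3.10

The cheapest plan sits at a corner of the feasible region — with two constraints it uses at most two foods.
kale only: max(3.6/1.0, 431/95) = 4.537 servings → $3.40.
bell pepper only: max(3.6/0.5, 431/119) = 7.2 servings → $5.04.
orange only: max(3.6/0.2, 431/90) = 18 servings → $13.50.
kale + bell pepper with both tight: 2.978 servings and 1.245 servings → $3.10.
kale + orange with both tight: 3.349 servings and 1.254 servings → $3.45.
bell pepper + orange with both targets exact would need a negative amount; discard.
The minimum over all feasible corners is $3.10.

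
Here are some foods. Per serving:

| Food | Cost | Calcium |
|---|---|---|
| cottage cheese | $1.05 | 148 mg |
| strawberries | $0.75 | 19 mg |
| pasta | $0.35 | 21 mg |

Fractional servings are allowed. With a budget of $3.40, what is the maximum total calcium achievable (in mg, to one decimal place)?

479.2 mg

Calcium per dollar: cottage cheese 141, pasta 60, strawberries 25.33.
With no serving limits, spend the whole cost allowance on cottage cheese: $3.40 / $1.05 × 148 mg = 479.2 mg.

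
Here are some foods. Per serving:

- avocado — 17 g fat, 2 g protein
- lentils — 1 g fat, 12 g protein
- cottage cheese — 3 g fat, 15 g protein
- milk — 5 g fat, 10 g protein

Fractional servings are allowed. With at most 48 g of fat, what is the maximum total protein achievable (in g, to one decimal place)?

576.0 g

Protein per g fat: lentils 12, cottage cheese 5, milk 2, avocado 0.1176.
With no serving limits, spend the whole fat allowance on lentils: 48 g / 1 g × 12 g = 576.0 g.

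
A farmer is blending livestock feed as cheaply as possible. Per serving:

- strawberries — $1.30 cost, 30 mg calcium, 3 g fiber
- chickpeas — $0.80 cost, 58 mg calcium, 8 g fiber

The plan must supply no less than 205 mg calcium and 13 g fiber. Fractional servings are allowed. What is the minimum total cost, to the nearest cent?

With two linear requirements the optimum uses one or two foods; enumerate the corners.
strawberries only: max(205/30, 13/3) = 6.833 servings → $8.88.
chickpeas only: max(205/58, 13/8) = 3.534 servings → $2.83.
strawberries + chickpeas: intersection lies outside the first quadrant.
The minimum over all feasible corners is $2.83.

$2.83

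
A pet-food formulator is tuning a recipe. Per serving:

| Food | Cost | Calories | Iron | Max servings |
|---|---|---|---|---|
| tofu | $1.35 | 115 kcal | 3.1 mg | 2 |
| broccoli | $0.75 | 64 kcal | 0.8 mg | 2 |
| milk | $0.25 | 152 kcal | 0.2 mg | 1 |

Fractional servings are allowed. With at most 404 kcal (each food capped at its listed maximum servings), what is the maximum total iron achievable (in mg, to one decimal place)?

Iron per kcal: tofu 0.02696, broccoli 0.0125, milk 0.001316.
Take 2 servings of tofu: uses 230 kcal, +6.2 mg iron (running total 6.2 mg).
Take 2 servings of broccoli: uses 128 kcal, +1.6 mg iron (running total 7.8 mg).
Take 0.3026 servings of milk: uses 46 kcal, +0.1 mg iron (running total 7.9 mg).
Filling greedily by iron-per-kcal is optimal for one linear limit, giving 7.9 mg.

7.9 mg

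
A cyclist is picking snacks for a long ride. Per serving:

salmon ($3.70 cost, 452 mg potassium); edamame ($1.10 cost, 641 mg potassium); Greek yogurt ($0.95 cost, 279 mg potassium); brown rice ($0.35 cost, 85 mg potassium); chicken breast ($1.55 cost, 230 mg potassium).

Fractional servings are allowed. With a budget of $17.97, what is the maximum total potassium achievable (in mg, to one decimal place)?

Potassium per dollar: edamame 582.7, Greek yogurt 293.7, brown rice 242.9, chicken breast 148.4, salmon 122.2.
With no serving limits, spend the whole cost allowance on edamame: $17.97 / $1.10 × 641 mg = 10471.6 mg.

10471.6 mg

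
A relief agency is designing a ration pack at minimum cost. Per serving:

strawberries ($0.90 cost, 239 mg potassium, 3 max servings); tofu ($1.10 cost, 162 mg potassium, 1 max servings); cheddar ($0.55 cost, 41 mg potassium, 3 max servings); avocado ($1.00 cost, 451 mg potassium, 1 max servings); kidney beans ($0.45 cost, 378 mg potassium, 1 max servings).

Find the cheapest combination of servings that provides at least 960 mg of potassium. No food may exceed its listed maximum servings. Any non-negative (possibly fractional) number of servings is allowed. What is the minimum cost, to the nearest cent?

Cost per mg of potassium: kidney beans $0.0012, avocado $0.0022, strawberries $0.0038, tofu $0.0068, cheddar $0.0134.
Take 1 serving of kidney beans: +378.0 mg potassium for $0.45 (total $0.45, still need 582.0 mg).
Take 1 serving of avocado: +451.0 mg potassium for $1.00 (total $1.45, still need 131.0 mg).
Take 0.5481 servings of strawberries: +131.0 mg potassium for $0.49 (total $1.94, still need 0.0 mg).
Greedy by cheapest-per-mg is optimal for a single linear constraint, so the minimum cost is $1.94.

$1.94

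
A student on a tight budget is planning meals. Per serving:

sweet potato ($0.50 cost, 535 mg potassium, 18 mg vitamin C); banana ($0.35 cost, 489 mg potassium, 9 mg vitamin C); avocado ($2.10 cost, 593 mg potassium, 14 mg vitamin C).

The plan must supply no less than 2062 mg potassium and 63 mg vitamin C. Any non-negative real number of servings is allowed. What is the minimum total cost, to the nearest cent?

$1.84

The cheapest plan sits at a corner of the feasible region — with two constraints it uses at most two foods.
sweet potato only: max(2062/535, 63/18) = 3.854 servings → $1.93.
banana only: max(2062/489, 63/9) = 7 servings → $2.45.
avocado only: max(2062/593, 63/14) = 4.5 servings → $9.45.
sweet potato + banana with both tight: 3.072 servings and 0.8555 servings → $1.84.
sweet potato + avocado with both tight: 2.667 servings and 1.071 servings → $3.58.
banana + avocado: the both-tight solution has a negative serving — not a feasible corner.
Cheapest feasible corner: $1.84.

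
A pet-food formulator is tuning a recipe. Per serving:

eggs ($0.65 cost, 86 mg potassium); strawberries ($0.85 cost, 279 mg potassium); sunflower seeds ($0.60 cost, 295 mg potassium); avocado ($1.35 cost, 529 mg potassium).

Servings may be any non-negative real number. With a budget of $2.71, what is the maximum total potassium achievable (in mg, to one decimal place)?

Potassium per dollar: sunflower seeds 491.7, avocado 391.9, strawberries 328.2, eggs 132.3.
With no serving limits, spend the whole cost allowance on sunflower seeds: $2.71 / $0.60 × 295 mg = 1332.4 mg.

1332.4 mg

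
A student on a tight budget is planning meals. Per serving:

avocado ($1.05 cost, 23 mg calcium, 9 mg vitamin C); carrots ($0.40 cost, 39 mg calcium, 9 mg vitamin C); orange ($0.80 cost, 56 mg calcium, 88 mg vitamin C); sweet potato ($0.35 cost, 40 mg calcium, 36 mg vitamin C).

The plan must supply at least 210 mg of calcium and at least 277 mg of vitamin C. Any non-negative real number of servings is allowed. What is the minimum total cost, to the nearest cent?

$2.56

With two linear requirements the optimum uses one or two foods; enumerate the corners.
avocado only: max(210/23, 277/9) = 30.78 servings → $32.32.
carrots only: max(210/39, 277/9) = 30.78 servings → $12.31.
orange only: max(210/56, 277/88) = 3.75 servings → $3.00.
sweet potato only: max(210/40, 277/36) = 7.694 servings → $2.69.
avocado + carrots: intersection lies outside the first quadrant.
avocado + orange with both tight: 1.953 servings and 2.948 servings → $4.41.
avocado + sweet potato with both targets exact would need a negative amount; discard.
carrots + orange with both tight: 1.014 servings and 3.044 servings → $2.84.
carrots + sweet potato: intersection lies outside the first quadrant.
orange + sweet potato with both tight: 2.34 servings and 1.973 servings → $2.56.
The minimum over all feasible corners is $2.56.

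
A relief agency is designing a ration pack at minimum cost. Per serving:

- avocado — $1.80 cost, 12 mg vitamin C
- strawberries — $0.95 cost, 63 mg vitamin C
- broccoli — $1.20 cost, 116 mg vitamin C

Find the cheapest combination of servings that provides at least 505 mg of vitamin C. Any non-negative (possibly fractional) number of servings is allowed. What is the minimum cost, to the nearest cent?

$5.22

Cost per mg of vitamin C: broccoli $0.0103, strawberries $0.0151, avocado $0.1500.
With no serving limits, use only broccoli: 505 mg / 116 mg = 4.353 servings × $1.20 = $5.22.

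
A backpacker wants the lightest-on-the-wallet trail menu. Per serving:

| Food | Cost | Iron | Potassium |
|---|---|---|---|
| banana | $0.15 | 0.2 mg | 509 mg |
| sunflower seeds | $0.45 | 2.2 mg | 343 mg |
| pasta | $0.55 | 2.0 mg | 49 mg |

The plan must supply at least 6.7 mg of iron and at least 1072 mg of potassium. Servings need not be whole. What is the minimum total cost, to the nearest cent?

This is a tiny linear program; its minimum lies at a vertex of the feasible set. List the vertices and price them.
banana only: max(6.7/0.2, 1072/509) = 33.5 servings → $5.03.
sunflower seeds only: max(6.7/2.2, 1072/343) = 3.125 servings → $1.41.
pasta only: max(6.7/2.0, 1072/49) = 21.88 servings → $12.03.
banana + sunflower seeds with both tight: 0.05736 servings and 3.04 servings → $1.38.
banana + pasta with both tight: 1.801 servings and 3.17 servings → $2.01.
sunflower seeds + pasta: intersection lies outside the first quadrant.
Cheapest feasible corner: $1.38.

$1.38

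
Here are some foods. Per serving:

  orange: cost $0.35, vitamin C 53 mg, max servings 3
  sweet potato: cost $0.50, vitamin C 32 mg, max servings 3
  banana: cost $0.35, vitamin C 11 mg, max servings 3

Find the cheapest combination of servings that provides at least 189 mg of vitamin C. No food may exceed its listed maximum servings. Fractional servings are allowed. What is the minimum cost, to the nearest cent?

$1.52

Cost per mg of vitamin C: orange $0.0066, sweet potato $0.0156, banana $0.0318.
Take 3 servings of orange: +159.0 mg vitamin C for $1.05 (total $1.05, still need 30.0 mg).
Take 0.9375 servings of sweet potato: +30.0 mg vitamin C for $0.47 (total $1.52, still need 0.0 mg).
Filling from the cheapest source first is optimal under one linear minimum: $1.52.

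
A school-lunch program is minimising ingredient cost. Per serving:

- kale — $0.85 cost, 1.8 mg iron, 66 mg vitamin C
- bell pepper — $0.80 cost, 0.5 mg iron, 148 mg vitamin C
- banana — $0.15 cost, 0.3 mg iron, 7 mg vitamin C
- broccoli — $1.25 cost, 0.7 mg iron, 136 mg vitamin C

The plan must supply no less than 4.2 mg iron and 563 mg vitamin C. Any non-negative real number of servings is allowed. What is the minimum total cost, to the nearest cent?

Check every corner: each single food scaled to meet both minima, and each pair solved so both constraints bind.
kale only: max(4.2/1.8, 563/66) = 8.53 servings → $7.25.
bell pepper only: max(4.2/0.5, 563/148) = 8.4 servings → $6.72.
banana only: max(4.2/0.3, 563/7) = 80.43 servings → $12.06.
broccoli only: max(4.2/0.7, 563/136) = 6 servings → $7.50.
kale + bell pepper with both tight: 1.457 servings and 3.154 servings → $3.76.
kale + banana: intersection lies outside the first quadrant.
kale + broccoli with both tight: 0.8917 servings and 3.707 servings → $5.39.
bell pepper + banana with both tight: 3.411 servings and 8.315 servings → $3.98.
bell pepper + broccoli: intersection lies outside the first quadrant.
banana + broccoli with both tight: 4.933 servings and 3.886 servings → $5.60.
The minimum over all feasible corners is $3.76.

$3.76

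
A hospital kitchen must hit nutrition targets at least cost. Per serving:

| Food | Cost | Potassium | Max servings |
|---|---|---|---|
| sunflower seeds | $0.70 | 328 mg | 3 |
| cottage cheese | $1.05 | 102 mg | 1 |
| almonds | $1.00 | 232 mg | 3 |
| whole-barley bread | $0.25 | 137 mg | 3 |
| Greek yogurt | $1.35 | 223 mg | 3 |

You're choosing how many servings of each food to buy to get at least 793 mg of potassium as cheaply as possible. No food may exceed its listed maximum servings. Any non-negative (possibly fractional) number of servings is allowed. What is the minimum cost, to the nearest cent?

$1.57

Cost per mg of potassium: whole-barley bread $0.0018, sunflower seeds $0.0021, almonds $0.0043, Greek yogurt $0.0061, cottage cheese $0.0103.
Take 3 servings of whole-barley bread: +411.0 mg potassium for $0.75 (total $0.75, still need 382.0 mg).
Take 1.165 servings of sunflower seeds: +382.0 mg potassium for $0.82 (total $1.57, still need 0.0 mg).
Greedy by cheapest-per-mg is optimal for a single linear constraint, so the minimum cost is $1.57.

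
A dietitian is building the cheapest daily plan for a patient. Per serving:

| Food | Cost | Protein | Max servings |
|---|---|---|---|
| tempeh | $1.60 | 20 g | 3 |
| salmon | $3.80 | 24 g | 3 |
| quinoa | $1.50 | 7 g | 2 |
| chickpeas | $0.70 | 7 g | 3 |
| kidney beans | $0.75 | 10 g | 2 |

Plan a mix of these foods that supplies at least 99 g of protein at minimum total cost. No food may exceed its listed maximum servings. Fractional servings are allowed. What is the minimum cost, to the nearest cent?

$8.20

Cost per g of protein: kidney beans $0.0750, tempeh $0.0800, chickpeas $0.1000, salmon $0.1583, quinoa $0.2143.
Take 2 servings of kidney beans: +20.0 g protein for $1.50 (total $1.50, still need 79.0 g).
Take 3 servings of tempeh: +60.0 g protein for $4.80 (total $6.30, still need 19.0 g).
Take 2.714 servings of chickpeas: +19.0 g protein for $1.90 (total $8.20, still need 0.0 g).
Greedy by cheapest-per-g is optimal for a single linear constraint, so the minimum cost is $8.20.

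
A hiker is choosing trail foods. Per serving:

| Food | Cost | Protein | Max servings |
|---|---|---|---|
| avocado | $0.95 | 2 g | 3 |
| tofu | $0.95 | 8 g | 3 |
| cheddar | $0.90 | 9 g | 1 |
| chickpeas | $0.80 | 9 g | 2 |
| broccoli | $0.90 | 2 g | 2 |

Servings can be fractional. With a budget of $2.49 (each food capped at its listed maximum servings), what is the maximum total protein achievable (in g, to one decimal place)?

26.9 g

Protein per dollar: chickpeas 11.25, cheddar 10, tofu 8.421, broccoli 2.222, avocado 2.105.
Take 2 servings of chickpeas: spends $1.60, +18.0 g protein (running total 18.0 g).
Take 0.9889 servings of cheddar: spends $0.89, +8.9 g protein (running total 26.9 g).
Greedy by best ratio exhausts the cost allowance optimally: 26.9 g.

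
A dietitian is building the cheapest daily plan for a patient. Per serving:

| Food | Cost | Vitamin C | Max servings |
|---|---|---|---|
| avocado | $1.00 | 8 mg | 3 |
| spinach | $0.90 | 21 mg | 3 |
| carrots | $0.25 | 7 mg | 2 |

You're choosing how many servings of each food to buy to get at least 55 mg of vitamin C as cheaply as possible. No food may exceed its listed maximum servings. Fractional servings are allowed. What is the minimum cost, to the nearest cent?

$2.26

Cost per mg of vitamin C: carrots $0.0357, spinach $0.0429, avocado $0.1250.
Take 2 servings of carrots: +14.0 mg vitamin C for $0.50 (total $0.50, still need 41.0 mg).
Take 1.952 servings of spinach: +41.0 mg vitamin C for $1.76 (total $2.26, still need 0.0 mg).
Filling from the cheapest source first is optimal under one linear minimum: $2.26.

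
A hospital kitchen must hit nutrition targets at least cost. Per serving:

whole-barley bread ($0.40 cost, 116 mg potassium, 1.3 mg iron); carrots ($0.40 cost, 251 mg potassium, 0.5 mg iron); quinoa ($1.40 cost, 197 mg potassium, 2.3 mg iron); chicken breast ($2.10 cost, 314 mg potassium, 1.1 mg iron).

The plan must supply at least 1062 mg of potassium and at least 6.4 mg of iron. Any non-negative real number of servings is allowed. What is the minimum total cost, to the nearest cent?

Two binding constraints pin down two serving amounts, so the optimal mix uses at most two foods. The candidates are each food alone (scaled to the tighter of potassium/iron) and each pair with both constraints tight.
whole-barley bread only: max(1062/116, 6.4/1.3) = 9.155 servings → $3.66.
carrots only: max(1062/251, 6.4/0.5) = 12.8 servings → $5.12.
quinoa only: max(1062/197, 6.4/2.3) = 5.391 servings → $7.55.
chicken breast only: max(1062/314, 6.4/1.1) = 5.818 servings → $12.22.
whole-barley bread + carrots with both tight: 4.008 servings and 2.379 servings → $2.55.
whole-barley bread + quinoa: intersection lies outside the first quadrant.
whole-barley bread + chicken breast with both tight: 2.999 servings and 2.274 servings → $5.98.
carrots + quinoa with both tight: 2.468 servings and 2.246 servings → $4.13.
carrots + chicken breast: the both-tight solution has a negative serving — not a feasible corner.
quinoa + chicken breast with both tight: 1.664 servings and 2.338 servings → $7.24.
Cheapest feasible corner: $2.55.

$2.55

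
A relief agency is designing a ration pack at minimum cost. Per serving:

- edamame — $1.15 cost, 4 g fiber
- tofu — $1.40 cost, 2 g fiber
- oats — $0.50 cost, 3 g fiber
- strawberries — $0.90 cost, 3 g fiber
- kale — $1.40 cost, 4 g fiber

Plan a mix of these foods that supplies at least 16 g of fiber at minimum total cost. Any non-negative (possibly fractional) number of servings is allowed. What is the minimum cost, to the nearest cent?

Cost per g of fiber: oats $0.1667, edamame $0.2875, strawberries $0.3000, kale $0.3500, tofu $0.7000.
With no serving limits, use only oats: 16 g / 3 g = 5.333 servings × $0.50 = $2.67.

$2.67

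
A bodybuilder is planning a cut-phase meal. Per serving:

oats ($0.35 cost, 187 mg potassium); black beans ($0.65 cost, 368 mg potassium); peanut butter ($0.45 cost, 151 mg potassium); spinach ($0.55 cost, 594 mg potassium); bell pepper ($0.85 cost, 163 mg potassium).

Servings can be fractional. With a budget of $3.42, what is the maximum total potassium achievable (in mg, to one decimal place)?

Potassium per dollar: spinach 1080, black beans 566.2, oats 534.3, peanut butter 335.6, bell pepper 191.8.
With no serving limits, spend the whole cost allowance on spinach: $3.42 / $0.55 × 594 mg = 3693.6 mg.

3693.6 mg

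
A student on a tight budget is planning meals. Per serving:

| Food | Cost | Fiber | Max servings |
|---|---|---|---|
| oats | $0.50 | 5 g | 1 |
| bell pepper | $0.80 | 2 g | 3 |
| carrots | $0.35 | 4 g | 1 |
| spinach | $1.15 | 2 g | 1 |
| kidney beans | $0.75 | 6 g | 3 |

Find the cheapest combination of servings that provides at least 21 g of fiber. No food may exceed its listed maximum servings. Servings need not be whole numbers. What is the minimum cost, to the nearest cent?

$2.35

Cost per g of fiber: carrots $0.0875, oats $0.1000, kidney beans $0.1250, bell pepper $0.4000, spinach $0.5750.
Take 1 serving of carrots: +4.0 g fiber for $0.35 (total $0.35, still need 17.0 g).
Take 1 serving of oats: +5.0 g fiber for $0.50 (total $0.85, still need 12.0 g).
Take 2 servings of kidney beans: +12.0 g fiber for $1.50 (total $2.35, still need 0.0 g).
Filling from the cheapest source first is optimal under one linear minimum: $2.35.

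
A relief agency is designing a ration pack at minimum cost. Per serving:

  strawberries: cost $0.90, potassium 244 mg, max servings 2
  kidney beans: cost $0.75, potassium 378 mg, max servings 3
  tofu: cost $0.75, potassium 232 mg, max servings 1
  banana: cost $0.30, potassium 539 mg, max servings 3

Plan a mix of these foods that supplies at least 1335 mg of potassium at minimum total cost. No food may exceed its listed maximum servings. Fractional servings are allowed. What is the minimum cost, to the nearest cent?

Cost per mg of potassium: banana $0.0006, kidney beans $0.0020, tofu $0.0032, strawberries $0.0037.
Take 2.477 servings of banana: +1335.0 mg potassium for $0.74 (total $0.74, still need 0.0 mg).
Greedy by cheapest-per-mg is optimal for a single linear constraint, so the minimum cost is $0.74.

$0.74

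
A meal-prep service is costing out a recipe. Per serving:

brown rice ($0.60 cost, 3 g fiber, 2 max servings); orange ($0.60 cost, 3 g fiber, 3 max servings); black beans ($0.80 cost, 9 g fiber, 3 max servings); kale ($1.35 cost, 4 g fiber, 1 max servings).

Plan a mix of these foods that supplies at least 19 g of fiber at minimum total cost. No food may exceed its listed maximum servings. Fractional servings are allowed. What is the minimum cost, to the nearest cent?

Cost per g of fiber: black beans $0.0889, brown rice $0.2000, orange $0.2000, kale $0.3375.
Take 2.111 servings of black beans: +19.0 g fiber for $1.69 (total $1.69, still need 0.0 g).
Filling from the cheapest source first is optimal under one linear minimum: $1.69.

$1.69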